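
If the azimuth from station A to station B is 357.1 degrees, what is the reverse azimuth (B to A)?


back azimuth = (357.1 + 180) mod 360 = 177.1 degrees

177.1 degrees


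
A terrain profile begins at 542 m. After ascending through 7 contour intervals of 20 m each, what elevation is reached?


elevation = 542 + 7 * 20 = 682 m

682 m


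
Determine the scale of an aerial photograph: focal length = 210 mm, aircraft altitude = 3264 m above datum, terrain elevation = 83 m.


scale = f / (H - h) = 210 mm / 3181 m = 210 / 3181000 = 1:15148

1:15148


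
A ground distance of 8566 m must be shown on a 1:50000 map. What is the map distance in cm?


map_cm = 8566 * 100 / 50000 = 17.132 cm ≈ 17.13 cm

17.13 cm


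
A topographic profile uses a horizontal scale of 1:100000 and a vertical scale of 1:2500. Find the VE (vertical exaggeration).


VE = horizontal_scale / vertical_scale = 100000 / 2500 = 40.0

40.0x


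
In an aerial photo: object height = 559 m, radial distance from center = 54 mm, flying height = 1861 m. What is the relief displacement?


d = h * r / H = 559 * 54 / 1861 = 16.22 mm

16.22 mm


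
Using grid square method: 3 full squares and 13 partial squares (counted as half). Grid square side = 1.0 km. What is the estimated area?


effective squares = 3 + 13 * 0.5 = 9.5
area = 9.5 * 1.0 = 9.5 km^2

9.5 km^2


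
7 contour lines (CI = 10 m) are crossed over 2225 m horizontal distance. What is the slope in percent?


elevation change = 7 * 10 = 70 m
slope = 70 / 2225 * 100 = 3.1%

3.1%


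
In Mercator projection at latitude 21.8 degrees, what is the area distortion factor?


area_distortion = 1/cos^2(21.8) = 1.16

1.16


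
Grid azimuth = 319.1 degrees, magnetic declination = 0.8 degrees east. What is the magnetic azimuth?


magnetic azimuth = grid azimuth - declination (east +ve)
mag_az = 319.1 - 0.8 = 318.3 degrees

318.3 degrees


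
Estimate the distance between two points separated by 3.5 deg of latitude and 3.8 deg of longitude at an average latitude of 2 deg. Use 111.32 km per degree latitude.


dlat_km = 3.5 * 111.32 = 389.62
dlon_km = 3.8 * 111.32 * cos(2) ≈ 422.758
dist = sqrt(389.62^2 + 422.758^2) ≈ 574.9 km

574.9 km


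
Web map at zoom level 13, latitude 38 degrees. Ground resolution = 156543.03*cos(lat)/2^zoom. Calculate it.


res = 156543.03 * cos(38) / 2^13 = 156543.03 * 0.78801075 / 8192 = 15.06 m/pixel

15.06 m/pixel


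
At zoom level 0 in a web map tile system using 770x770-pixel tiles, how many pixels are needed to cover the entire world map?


tiles per axis = 2^0 = 1
total tiles = 1^2 = 1
pixels per axis = 1 * 770 = 770
total pixels = 770^2 = 592900

592900 pixels


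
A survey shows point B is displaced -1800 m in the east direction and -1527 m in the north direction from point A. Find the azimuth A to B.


az = atan2(-1800, -1527) = -130.3 deg
adjusted to 0-360: 229.7 degrees

229.7 degrees


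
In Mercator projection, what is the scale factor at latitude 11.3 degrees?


SF = 1 / cos(11.3) = 1 / 0.980615 = 1.02

1.02


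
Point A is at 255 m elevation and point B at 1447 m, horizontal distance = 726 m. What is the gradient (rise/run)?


gradient = (1447 - 255) / 726 = 1192 / 726 = 1.6419

1.6419


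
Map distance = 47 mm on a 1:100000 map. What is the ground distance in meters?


ground = 47 mm * 100000 / 1000 = 4700.0 m

4700.0 m


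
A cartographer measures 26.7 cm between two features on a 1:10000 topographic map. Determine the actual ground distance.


ground = 26.7 cm * 10000 / 100 = 2670.0 m = 2.67 km

2.67 km


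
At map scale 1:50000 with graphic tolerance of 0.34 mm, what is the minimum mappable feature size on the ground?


ground = 0.34 mm * 50000 / 1000 = 17.0 m

17.0 m


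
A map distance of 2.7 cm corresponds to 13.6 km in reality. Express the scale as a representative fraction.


ground = 13.6 km = 1360000 cm; RF denominator = ground / map = 1360000 / 2.7 ≈ 503704; RF = 1:503704

1:503704


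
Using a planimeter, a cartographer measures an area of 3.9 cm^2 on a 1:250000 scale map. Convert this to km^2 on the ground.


ground_area = 3.9 * (250000/100)^2 = 24375000.0 m^2 = 24.375 km^2

24.375 km^2


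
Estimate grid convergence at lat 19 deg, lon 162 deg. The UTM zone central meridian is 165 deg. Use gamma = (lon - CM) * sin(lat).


gamma = (162 - 165) * sin(19) = -3 * 0.325568 = -0.977 degrees

-0.977 degrees


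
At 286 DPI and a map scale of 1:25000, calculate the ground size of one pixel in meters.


pixel_cm = 2.54 / 286 ≈ 0.008881 cm
ground = pixel_cm * 25000 / 100 = 2.54 * 25000 / (286 * 100) = 63500 / 28600 ≈ 2.22 m

2.22 m


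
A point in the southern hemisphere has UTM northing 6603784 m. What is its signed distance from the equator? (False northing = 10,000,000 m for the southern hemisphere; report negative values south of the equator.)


For southern: actual = 6603784 - 10000000 = -3396216 m

-3396216 m


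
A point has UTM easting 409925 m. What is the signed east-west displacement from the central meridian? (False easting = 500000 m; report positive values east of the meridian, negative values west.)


displacement = 409925 - 500000 = -90075 m

-90075 m


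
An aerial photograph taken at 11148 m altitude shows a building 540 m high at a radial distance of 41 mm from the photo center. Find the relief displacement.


d = h * r / H = 540 * 41 / 11148 = 1.99 mm

1.99 mm


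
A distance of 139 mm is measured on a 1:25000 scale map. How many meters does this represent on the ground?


ground = 139 mm * 25000 / 1000 = 3475.0 m

3475.0 m


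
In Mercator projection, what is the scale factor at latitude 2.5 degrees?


SF = 1 / cos(2.5) = 1 / 0.999048 = 1.001

1.001


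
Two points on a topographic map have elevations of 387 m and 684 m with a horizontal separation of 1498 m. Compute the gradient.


gradient = (684 - 387) / 1498 = 297 / 1498 = 0.1983

0.1983


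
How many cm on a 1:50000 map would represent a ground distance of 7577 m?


map_cm = 7577 * 100 / 50000 = 15.154 cm ≈ 15.15 cm

15.15 cm


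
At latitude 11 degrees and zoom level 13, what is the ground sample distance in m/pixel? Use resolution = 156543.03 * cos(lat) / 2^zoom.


res = 156543.03 * cos(11) / 2^13 = 156543.03 * 0.98162718 / 8192 = 18.76 m/pixel

18.76 m/pixel


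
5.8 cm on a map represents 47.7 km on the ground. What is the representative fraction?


ground = 47.7 km = 4770000 cm; RF denominator = ground / map = 4770000 / 5.8 ≈ 822414; RF = 1:822414

1:822414


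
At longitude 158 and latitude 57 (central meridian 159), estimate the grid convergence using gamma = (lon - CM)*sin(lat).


gamma = (158 - 159) * sin(57) = -1 * 0.838671 = -0.839 degrees

-0.839 degrees


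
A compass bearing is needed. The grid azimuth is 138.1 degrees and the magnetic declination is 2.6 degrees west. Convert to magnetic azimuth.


magnetic azimuth = grid azimuth - declination (east +ve)
mag_az = 138.1 - -2.6 = 140.7 degrees

140.7 degrees


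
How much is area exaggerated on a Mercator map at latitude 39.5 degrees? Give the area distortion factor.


area_distortion = 1/cos^2(39.5) = 1.68

1.68


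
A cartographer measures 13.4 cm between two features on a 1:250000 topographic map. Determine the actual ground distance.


ground = 13.4 cm * 250000 / 100 = 33500.0 m = 33.5 km

33.5 km


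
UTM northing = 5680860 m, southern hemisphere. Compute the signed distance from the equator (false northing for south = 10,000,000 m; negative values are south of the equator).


For southern: actual = 5680860 - 10000000 = -4319140 m

-4319140 m


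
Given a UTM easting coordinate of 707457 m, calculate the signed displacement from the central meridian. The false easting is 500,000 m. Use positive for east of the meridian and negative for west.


displacement = 707457 - 500000 = 207457 m

207457 m


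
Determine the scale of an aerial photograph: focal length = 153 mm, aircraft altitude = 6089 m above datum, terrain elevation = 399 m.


scale = f / (H - h) = 153 mm / 5690 m = 153 / 5690000 = 1:37190

1:37190


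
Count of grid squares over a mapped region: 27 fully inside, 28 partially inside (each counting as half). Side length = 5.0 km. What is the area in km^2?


effective squares = 27 + 28 * 0.5 = 41.0
area = 41.0 * 25.0 = 1025.0 km^2

1025.0 km^2


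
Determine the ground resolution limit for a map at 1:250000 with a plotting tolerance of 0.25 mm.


ground = 0.25 mm * 250000 / 1000 = 62.5 m

62.5 m


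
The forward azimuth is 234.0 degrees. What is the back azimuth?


back azimuth = (234.0 + 180) mod 360 = 54.0 degrees

54.0 degrees


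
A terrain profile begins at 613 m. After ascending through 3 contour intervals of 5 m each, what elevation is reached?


elevation = 613 + 3 * 5 = 628 m

628 m


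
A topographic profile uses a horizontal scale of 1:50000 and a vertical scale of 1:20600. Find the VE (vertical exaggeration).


VE = horizontal_scale / vertical_scale = 50000 / 20600 ≈ 2.4

2.4x


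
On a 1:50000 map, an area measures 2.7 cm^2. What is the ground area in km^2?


ground_area = 2.7 * (50000/100)^2 = 675000.0 m^2 = 0.675 km^2

0.675 km^2


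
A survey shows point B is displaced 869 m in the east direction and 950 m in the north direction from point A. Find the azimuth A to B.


az = atan2(869, 950) = 42.5 deg
adjusted to 0-360: 42.5 degrees

42.5 degrees


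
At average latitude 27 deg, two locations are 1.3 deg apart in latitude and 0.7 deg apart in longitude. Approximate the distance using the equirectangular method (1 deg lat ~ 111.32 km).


dlat_km = 1.3 * 111.32 = 144.716
dlon_km = 0.7 * 111.32 * cos(27) ≈ 69.431
dist = sqrt(144.716^2 + 69.431^2) ≈ 160.5 km

160.5 km


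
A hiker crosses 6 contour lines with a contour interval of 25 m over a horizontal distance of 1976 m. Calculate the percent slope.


elevation change = 6 * 25 = 150 m
slope = 150 / 1976 * 100 = 7.6%

7.6%


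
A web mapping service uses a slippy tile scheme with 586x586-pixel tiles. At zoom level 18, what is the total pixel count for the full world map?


tiles per axis = 2^18 = 262144
total tiles = 262144^2 = 68719476736
pixels per axis = 262144 * 586 = 153616384
total pixels = 153616384^2 = 23597993433235456

23597993433235456 pixels


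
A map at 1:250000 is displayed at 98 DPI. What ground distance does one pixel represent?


pixel_cm = 2.54 / 98 ≈ 0.025918 cm
ground = pixel_cm * 250000 / 100 = 2.54 * 250000 / (98 * 100) = 635000 / 9800 ≈ 64.8 m

64.8 m


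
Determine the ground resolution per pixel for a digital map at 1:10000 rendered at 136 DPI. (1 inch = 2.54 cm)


pixel_cm = 2.54 / 136 ≈ 0.018676 cm
ground = pixel_cm * 10000 / 100 = 2.54 * 10000 / (136 * 100) = 25400 / 13600 ≈ 1.87 m

1.87 m


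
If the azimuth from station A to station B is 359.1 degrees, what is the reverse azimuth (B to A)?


back azimuth = (359.1 + 180) mod 360 = 179.1 degrees

179.1 degrees


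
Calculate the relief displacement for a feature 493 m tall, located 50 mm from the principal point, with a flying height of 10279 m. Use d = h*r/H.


d = h * r / H = 493 * 50 / 10279 = 2.4 mm

2.4 mm


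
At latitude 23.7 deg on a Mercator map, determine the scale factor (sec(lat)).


SF = 1 / cos(23.7) = 1 / 0.915663 = 1.092

1.092


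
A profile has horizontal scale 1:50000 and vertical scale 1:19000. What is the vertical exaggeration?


VE = horizontal_scale / vertical_scale = 50000 / 19000 ≈ 2.6

2.6x


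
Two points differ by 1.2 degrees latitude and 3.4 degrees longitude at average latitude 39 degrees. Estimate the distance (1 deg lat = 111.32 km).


dlat_km = 1.2 * 111.32 = 133.584
dlon_km = 3.4 * 111.32 * cos(39) ≈ 294.14
dist = sqrt(133.584^2 + 294.14^2) ≈ 323.1 km

323.1 km


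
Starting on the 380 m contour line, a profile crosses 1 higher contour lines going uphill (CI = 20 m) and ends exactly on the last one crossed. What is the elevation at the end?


elevation = 380 + 1 * 20 = 400 m

400 m


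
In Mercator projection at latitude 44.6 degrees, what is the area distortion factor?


area_distortion = 1/cos^2(44.6) = 1.972

1.972


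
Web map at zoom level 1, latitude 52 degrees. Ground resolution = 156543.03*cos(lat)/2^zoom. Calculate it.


res = 156543.03 * cos(52) / 2^1 = 156543.03 * 0.61566148 / 2 = 48188.76 m/pixel

48188.76 m/pixel


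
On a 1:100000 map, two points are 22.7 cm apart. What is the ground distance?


ground = 22.7 cm * 100000 / 100 = 22700.0 m = 22.7 km

22.7 km


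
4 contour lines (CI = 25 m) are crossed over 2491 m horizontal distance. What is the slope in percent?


elevation change = 4 * 25 = 100 m
slope = 100 / 2491 * 100 = 4.0%

4.0%


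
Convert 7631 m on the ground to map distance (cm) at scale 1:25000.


map_cm = 7631 * 100 / 25000 = 30.524 cm ≈ 30.52 cm

30.52 cm


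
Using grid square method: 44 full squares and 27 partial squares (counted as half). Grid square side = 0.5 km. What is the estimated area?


effective squares = 44 + 27 * 0.5 = 57.5
area = 57.5 * 0.25 = 14.375 km^2

14.375 km^2


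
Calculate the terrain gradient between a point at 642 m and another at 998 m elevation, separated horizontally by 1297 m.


gradient = (998 - 642) / 1297 = 356 / 1297 = 0.2745

0.2745


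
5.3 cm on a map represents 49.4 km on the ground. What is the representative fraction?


ground = 49.4 km = 4940000 cm; RF denominator = ground / map = 4940000 / 5.3 ≈ 932075; RF = 1:932075

1:932075


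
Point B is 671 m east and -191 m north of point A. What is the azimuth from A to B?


az = atan2(671, -191) = 105.9 deg
adjusted to 0-360: 105.9 degrees

105.9 degrees


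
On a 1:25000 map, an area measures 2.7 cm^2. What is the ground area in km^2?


ground_area = 2.7 * (25000/100)^2 = 168750.0 m^2 = 0.16875 km^2 ≈ 0.169 km^2

0.169 km^2


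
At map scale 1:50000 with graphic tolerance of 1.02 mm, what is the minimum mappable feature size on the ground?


ground = 1.02 mm * 50000 / 1000 = 51.0 m

51.0 m


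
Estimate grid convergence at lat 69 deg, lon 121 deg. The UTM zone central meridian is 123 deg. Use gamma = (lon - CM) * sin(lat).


gamma = (121 - 123) * sin(69) = -2 * 0.93358 = -1.867 degrees

-1.867 degrees


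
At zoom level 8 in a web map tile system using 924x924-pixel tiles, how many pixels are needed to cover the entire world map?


tiles per axis = 2^8 = 256
total tiles = 256^2 = 65536
pixels per axis = 256 * 924 = 236544
total pixels = 236544^2 = 55953063936

55953063936 pixels


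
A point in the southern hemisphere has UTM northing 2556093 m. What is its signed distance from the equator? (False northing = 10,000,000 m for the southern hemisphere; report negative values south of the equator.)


For southern: actual = 2556093 - 10000000 = -7443907 m

-7443907 m


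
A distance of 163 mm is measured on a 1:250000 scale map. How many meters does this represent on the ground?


ground = 163 mm * 250000 / 1000 = 40750.0 m

40750.0 m


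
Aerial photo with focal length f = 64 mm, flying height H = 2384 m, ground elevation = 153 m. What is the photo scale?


scale = f / (H - h) = 64 mm / 2231 m = 64 / 2231000 = 1:34859

1:34859


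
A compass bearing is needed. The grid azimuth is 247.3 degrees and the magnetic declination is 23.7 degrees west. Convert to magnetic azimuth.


magnetic azimuth = grid azimuth - declination (east +ve)
mag_az = 247.3 - -23.7 = 271.0 degrees

271.0 degrees


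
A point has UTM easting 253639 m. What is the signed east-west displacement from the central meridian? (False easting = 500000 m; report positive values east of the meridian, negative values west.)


displacement = 253639 - 500000 = -246361 m

-246361 m


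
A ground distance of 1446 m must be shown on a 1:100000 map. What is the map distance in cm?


map_cm = 1446 * 100 / 100000 = 1.446 cm ≈ 1.45 cm

1.45 cm


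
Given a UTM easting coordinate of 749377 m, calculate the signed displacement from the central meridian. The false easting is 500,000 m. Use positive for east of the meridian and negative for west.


displacement = 749377 - 500000 = 249377 m

249377 m


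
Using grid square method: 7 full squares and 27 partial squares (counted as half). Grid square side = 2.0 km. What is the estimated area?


effective squares = 7 + 27 * 0.5 = 20.5
area = 20.5 * 4.0 = 82.0 km^2

82.0 km^2


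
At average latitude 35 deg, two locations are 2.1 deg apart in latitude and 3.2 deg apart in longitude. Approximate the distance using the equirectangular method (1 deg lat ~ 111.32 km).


dlat_km = 2.1 * 111.32 = 233.772
dlon_km = 3.2 * 111.32 * cos(35) ≈ 291.802
dist = sqrt(233.772^2 + 291.802^2) ≈ 373.9 km

373.9 km


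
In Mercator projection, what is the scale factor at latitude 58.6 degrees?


SF = 1 / cos(58.6) = 1 / 0.52101 = 1.919

1.919


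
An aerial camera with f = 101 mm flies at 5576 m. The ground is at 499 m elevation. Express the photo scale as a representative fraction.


scale = f / (H - h) = 101 mm / 5077 m = 101 / 5077000 = 1:50267

1:50267


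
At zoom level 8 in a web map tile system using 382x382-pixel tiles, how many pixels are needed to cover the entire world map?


tiles per axis = 2^8 = 256
total tiles = 256^2 = 65536
pixels per axis = 256 * 382 = 97792
total pixels = 97792^2 = 9563275264

9563275264 pixels


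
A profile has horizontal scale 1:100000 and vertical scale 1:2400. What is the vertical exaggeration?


VE = horizontal_scale / vertical_scale = 100000 / 2400 ≈ 41.7

41.7x


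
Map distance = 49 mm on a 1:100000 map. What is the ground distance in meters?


ground = 49 mm * 100000 / 1000 = 4900.0 m

4900.0 m


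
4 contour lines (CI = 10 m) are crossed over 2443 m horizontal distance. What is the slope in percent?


elevation change = 4 * 10 = 40 m
slope = 40 / 2443 * 100 = 1.6%

1.6%


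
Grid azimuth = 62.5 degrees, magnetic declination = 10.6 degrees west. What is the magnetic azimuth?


magnetic azimuth = grid azimuth - declination (east +ve)
mag_az = 62.5 - -10.6 = 73.1 degrees

73.1 degrees


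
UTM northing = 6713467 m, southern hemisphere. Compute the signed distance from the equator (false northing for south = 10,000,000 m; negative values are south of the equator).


For southern: actual = 6713467 - 10000000 = -3286533 m

-3286533 m


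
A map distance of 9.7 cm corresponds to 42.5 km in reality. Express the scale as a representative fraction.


ground = 42.5 km = 4250000 cm; RF denominator = ground / map = 4250000 / 9.7 ≈ 438144; RF = 1:438144

1:438144


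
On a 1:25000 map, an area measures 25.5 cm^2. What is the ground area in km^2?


ground_area = 25.5 * (25000/100)^2 = 1593750.0 m^2 = 1.59375 km^2 ≈ 1.594 km^2

1.594 km^2


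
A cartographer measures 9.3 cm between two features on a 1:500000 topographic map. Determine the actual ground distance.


ground = 9.3 cm * 500000 / 100 = 46500.0 m = 46.5 km

46.5 km


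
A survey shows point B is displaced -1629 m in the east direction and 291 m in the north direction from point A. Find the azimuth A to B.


az = atan2(-1629, 291) = -79.9 deg
adjusted to 0-360: 280.1 degrees

280.1 degrees


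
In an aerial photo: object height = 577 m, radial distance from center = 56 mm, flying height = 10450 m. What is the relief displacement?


d = h * r / H = 577 * 56 / 10450 = 3.09 mm

3.09 mm


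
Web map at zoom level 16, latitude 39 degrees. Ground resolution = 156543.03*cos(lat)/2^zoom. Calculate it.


res = 156543.03 * cos(39) / 2^16 = 156543.03 * 0.77714596 / 65536 = 1.86 m/pixel

1.86 m/pixel


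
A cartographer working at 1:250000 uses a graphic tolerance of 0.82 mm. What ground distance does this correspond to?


ground = 0.82 mm * 250000 / 1000 = 205.0 m

205.0 m


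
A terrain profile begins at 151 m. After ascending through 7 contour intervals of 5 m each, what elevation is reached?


elevation = 151 + 7 * 5 = 186 m

186 m


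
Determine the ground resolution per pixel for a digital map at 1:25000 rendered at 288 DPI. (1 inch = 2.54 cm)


pixel_cm = 2.54 / 288 ≈ 0.008819 cm
ground = pixel_cm * 25000 / 100 = 2.54 * 25000 / (288 * 100) = 63500 / 28800 ≈ 2.2 m

2.2 m


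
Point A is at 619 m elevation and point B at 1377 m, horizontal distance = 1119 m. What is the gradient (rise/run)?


gradient = (1377 - 619) / 1119 = 758 / 1119 = 0.6774

0.6774


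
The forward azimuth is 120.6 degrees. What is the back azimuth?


back azimuth = (120.6 + 180) mod 360 = 300.6 degrees

300.6 degrees


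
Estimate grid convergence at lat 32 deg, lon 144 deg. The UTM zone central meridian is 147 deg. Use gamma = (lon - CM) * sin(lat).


gamma = (144 - 147) * sin(32) = -3 * 0.529919 = -1.59 degrees

-1.59 degrees


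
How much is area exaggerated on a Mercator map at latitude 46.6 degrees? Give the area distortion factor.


area_distortion = 1/cos^2(46.6) = 2.118

2.118


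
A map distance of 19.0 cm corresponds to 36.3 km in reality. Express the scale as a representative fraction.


ground = 36.3 km = 3630000 cm; RF denominator = ground / map = 3630000 / 19.0 ≈ 191053; RF = 1:191053

1:191053


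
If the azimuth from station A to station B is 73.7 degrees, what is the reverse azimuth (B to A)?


back azimuth = (73.7 + 180) mod 360 = 253.7 degrees

253.7 degrees


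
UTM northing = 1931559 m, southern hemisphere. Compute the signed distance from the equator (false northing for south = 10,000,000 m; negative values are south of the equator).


For southern: actual = 1931559 - 10000000 = -8068441 m

-8068441 m


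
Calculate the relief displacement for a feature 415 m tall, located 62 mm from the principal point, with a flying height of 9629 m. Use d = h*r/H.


d = h * r / H = 415 * 62 / 9629 = 2.67 mm

2.67 mm


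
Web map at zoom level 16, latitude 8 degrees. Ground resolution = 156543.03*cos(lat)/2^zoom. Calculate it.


res = 156543.03 * cos(8) / 2^16 = 156543.03 * 0.99026807 / 65536 = 2.37 m/pixel

2.37 m/pixel


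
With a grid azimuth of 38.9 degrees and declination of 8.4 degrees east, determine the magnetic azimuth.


magnetic azimuth = grid azimuth - declination (east +ve)
mag_az = 38.9 - 8.4 = 30.5 degrees

30.5 degrees


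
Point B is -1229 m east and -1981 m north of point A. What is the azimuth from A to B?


az = atan2(-1229, -1981) = -148.2 deg
adjusted to 0-360: 211.8 degrees

211.8 degrees


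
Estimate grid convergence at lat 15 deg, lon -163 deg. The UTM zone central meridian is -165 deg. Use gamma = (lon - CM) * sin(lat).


gamma = (-163 - -165) * sin(15) = 2 * 0.258819 = 0.518 degrees

0.518 degrees


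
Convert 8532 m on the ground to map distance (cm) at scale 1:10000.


map_cm = 8532 * 100 / 10000 = 85.32 cm

85.32 cm


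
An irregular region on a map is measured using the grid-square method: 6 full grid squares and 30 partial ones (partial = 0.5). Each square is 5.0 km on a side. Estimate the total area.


effective squares = 6 + 30 * 0.5 = 21.0
area = 21.0 * 25.0 = 525.0 km^2

525.0 km^2


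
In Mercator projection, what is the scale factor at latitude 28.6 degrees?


SF = 1 / cos(28.6) = 1 / 0.877983 = 1.139

1.139


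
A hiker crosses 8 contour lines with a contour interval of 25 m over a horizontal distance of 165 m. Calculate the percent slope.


elevation change = 8 * 25 = 200 m
slope = 200 / 165 * 100 = 121.2%

121.2%


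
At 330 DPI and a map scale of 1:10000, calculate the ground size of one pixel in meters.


pixel_cm = 2.54 / 330 ≈ 0.007697 cm
ground = pixel_cm * 10000 / 100 = 2.54 * 10000 / (330 * 100) = 25400 / 33000 ≈ 0.77 m

0.77 m


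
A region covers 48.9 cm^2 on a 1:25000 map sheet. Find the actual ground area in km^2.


ground_area = 48.9 * (25000/100)^2 = 3056250.0 m^2 = 3.05625 km^2 ≈ 3.056 km^2

3.056 km^2


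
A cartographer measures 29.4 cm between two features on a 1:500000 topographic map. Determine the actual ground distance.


ground = 29.4 cm * 500000 / 100 = 147000.0 m = 147.0 km

147.0 km


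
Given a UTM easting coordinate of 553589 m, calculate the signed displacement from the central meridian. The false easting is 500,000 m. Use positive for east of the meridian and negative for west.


displacement = 553589 - 500000 = 53589 m

53589 m


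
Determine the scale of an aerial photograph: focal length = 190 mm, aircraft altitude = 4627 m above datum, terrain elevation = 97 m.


scale = f / (H - h) = 190 mm / 4530 m = 190 / 4530000 = 1:23842

1:23842


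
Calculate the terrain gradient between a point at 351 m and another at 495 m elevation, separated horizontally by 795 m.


gradient = (495 - 351) / 795 = 144 / 795 = 0.1811

0.1811


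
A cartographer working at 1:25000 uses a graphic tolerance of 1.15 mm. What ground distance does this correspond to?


ground = 1.15 mm * 25000 / 1000 = 28.75 m

28.75 m


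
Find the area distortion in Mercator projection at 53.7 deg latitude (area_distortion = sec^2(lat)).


area_distortion = 1/cos^2(53.7) = 2.853

2.853


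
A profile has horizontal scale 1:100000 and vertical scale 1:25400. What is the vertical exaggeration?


VE = horizontal_scale / vertical_scale = 100000 / 25400 ≈ 3.9

3.9x


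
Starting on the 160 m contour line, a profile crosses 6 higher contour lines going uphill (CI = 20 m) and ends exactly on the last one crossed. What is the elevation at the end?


elevation = 160 + 6 * 20 = 280 m

280 m


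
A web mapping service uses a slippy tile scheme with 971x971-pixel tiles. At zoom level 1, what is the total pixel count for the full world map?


tiles per axis = 2^1 = 2
total tiles = 2^2 = 4
pixels per axis = 2 * 971 = 1942
total pixels = 1942^2 = 3771364

3771364 pixels


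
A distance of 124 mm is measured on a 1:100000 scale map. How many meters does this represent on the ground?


ground = 124 mm * 100000 / 1000 = 12400.0 m

12400.0 m


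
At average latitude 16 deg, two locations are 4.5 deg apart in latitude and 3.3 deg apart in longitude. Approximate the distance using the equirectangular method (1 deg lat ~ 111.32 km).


dlat_km = 4.5 * 111.32 = 500.94
dlon_km = 3.3 * 111.32 * cos(16) ≈ 353.125
dist = sqrt(500.94^2 + 353.125^2) ≈ 612.9 km

612.9 km


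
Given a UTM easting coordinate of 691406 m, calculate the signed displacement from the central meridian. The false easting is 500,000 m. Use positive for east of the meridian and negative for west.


displacement = 691406 - 500000 = 191406 m

191406 m


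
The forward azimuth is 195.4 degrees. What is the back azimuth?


back azimuth = (195.4 + 180) mod 360 = 15.4 degrees

15.4 degrees


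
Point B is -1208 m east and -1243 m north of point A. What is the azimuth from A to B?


az = atan2(-1208, -1243) = -135.8 deg
adjusted to 0-360: 224.2 degrees

224.2 degrees


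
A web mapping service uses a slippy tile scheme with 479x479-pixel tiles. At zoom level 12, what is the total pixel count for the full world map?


tiles per axis = 2^12 = 4096
total tiles = 4096^2 = 16777216
pixels per axis = 4096 * 479 = 1961984
total pixels = 1961984^2 = 3849381216256

3849381216256 pixels


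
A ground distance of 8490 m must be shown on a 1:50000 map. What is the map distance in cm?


map_cm = 8490 * 100 / 50000 = 16.98 cm

16.98 cm


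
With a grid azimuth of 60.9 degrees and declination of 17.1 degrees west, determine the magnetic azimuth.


magnetic azimuth = grid azimuth - declination (east +ve)
mag_az = 60.9 - -17.1 = 78.0 degrees

78.0 degrees


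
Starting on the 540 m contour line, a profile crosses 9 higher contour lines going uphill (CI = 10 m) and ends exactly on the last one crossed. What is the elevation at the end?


elevation = 540 + 9 * 10 = 630 m

630 m


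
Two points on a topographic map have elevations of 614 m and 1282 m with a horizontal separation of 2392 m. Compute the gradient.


gradient = (1282 - 614) / 2392 = 668 / 2392 = 0.2793

0.2793


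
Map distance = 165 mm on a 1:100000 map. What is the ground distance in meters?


ground = 165 mm * 100000 / 1000 = 16500.0 m

16500.0 m


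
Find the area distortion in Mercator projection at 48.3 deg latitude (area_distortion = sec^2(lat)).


area_distortion = 1/cos^2(48.3) = 2.26

2.26


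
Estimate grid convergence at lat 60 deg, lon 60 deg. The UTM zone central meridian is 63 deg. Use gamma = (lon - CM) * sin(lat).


gamma = (60 - 63) * sin(60) = -3 * 0.866025 = -2.598 degrees

-2.598 degrees


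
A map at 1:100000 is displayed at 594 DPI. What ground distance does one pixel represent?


pixel_cm = 2.54 / 594 ≈ 0.004276 cm
ground = pixel_cm * 100000 / 100 = 2.54 * 100000 / (594 * 100) = 254000 / 59400 ≈ 4.28 m

4.28 m


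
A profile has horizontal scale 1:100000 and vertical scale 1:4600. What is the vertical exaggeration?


VE = horizontal_scale / vertical_scale = 100000 / 4600 ≈ 21.7

21.7x


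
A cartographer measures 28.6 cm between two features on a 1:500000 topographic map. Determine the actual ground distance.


ground = 28.6 cm * 500000 / 100 = 143000.0 m = 143.0 km

143.0 km


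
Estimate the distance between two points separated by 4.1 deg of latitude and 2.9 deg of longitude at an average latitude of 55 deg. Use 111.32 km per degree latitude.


dlat_km = 4.1 * 111.32 = 456.412
dlon_km = 2.9 * 111.32 * cos(55) ≈ 185.167
dist = sqrt(456.412^2 + 185.167^2) ≈ 492.5 km

492.5 km


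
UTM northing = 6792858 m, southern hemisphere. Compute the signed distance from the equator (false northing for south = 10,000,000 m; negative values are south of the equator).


For southern: actual = 6792858 - 10000000 = -3207142 m

-3207142 m


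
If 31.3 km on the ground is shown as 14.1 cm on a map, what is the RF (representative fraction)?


ground = 31.3 km = 3130000 cm; RF denominator = ground / map = 3130000 / 14.1 ≈ 221986; RF = 1:221986

1:221986


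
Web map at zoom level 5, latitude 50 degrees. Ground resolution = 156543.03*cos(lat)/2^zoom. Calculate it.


res = 156543.03 * cos(50) / 2^5 = 156543.03 * 0.64278761 / 32 = 3144.5 m/pixel

3144.5 m/pixel


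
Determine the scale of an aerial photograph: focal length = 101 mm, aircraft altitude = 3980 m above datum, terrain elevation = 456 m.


scale = f / (H - h) = 101 mm / 3524 m = 101 / 3524000 = 1:34891

1:34891


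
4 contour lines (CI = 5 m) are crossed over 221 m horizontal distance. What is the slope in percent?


elevation change = 4 * 5 = 20 m
slope = 20 / 221 * 100 = 9.0%

9.0%


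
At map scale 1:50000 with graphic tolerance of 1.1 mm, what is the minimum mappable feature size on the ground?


ground = 1.1 mm * 50000 / 1000 = 55.0 m

55.0 m


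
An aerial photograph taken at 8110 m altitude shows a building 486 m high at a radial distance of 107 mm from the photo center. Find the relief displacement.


d = h * r / H = 486 * 107 / 8110 = 6.41 mm

6.41 mm


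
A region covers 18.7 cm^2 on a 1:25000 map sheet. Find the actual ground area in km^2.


ground_area = 18.7 * (25000/100)^2 = 1168750.0 m^2 = 1.16875 km^2 ≈ 1.169 km^2

1.169 km^2


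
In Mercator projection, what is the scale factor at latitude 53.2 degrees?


SF = 1 / cos(53.2) = 1 / 0.599024 = 1.669

1.669


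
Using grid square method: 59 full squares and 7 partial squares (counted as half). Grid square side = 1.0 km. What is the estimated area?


effective squares = 59 + 7 * 0.5 = 62.5
area = 62.5 * 1.0 = 62.5 km^2

62.5 km^2


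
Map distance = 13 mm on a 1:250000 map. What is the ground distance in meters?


ground = 13 mm * 250000 / 1000 = 3250.0 m

3250.0 m


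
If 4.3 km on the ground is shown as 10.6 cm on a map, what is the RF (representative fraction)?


ground = 4.3 km = 430000 cm; RF denominator = ground / map = 430000 / 10.6 ≈ 40566; RF = 1:40566

1:40566


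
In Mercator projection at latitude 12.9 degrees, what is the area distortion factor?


area_distortion = 1/cos^2(12.9) = 1.052

1.052


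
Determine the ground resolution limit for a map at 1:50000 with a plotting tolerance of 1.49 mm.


ground = 1.49 mm * 50000 / 1000 = 74.5 m

74.5 m


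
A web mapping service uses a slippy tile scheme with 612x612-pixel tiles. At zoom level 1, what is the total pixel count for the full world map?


tiles per axis = 2^1 = 2
total tiles = 2^2 = 4
pixels per axis = 2 * 612 = 1224
total pixels = 1224^2 = 1498176

1498176 pixels


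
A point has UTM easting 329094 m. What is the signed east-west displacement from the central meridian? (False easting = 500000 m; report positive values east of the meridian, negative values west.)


displacement = 329094 - 500000 = -170906 m

-170906 m


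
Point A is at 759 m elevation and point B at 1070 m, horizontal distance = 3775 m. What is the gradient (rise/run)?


gradient = (1070 - 759) / 3775 = 311 / 3775 = 0.0824

0.0824


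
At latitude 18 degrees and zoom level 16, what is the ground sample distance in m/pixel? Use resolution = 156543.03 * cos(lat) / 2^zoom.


res = 156543.03 * cos(18) / 2^16 = 156543.03 * 0.95105652 / 65536 = 2.27 m/pixel

2.27 m/pixel


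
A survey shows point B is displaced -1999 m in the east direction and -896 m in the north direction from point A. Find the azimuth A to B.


az = atan2(-1999, -896) = -114.1 deg
adjusted to 0-360: 245.9 degrees

245.9 degrees


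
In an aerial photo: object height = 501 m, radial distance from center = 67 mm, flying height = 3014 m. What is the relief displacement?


d = h * r / H = 501 * 67 / 3014 = 11.14 mm

11.14 mm


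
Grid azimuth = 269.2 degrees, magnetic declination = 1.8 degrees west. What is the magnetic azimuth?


magnetic azimuth = grid azimuth - declination (east +ve)
mag_az = 269.2 - -1.8 = 271.0 degrees

271.0 degrees


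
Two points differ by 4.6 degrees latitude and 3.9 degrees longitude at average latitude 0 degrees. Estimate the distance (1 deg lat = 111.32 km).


dlat_km = 4.6 * 111.32 = 512.072
dlon_km = 3.9 * 111.32 * cos(0) ≈ 434.148
dist = sqrt(512.072^2 + 434.148^2) ≈ 671.3 km

671.3 km


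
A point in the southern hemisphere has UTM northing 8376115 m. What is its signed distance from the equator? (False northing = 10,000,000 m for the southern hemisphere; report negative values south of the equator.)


For southern: actual = 8376115 - 10000000 = -1623885 m

-1623885 m


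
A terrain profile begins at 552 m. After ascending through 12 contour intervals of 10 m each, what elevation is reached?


elevation = 552 + 12 * 10 = 672 m

672 m


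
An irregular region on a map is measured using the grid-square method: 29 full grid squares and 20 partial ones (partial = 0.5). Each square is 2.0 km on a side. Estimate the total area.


effective squares = 29 + 20 * 0.5 = 39.0
area = 39.0 * 4.0 = 156.0 km^2

156.0 km^2


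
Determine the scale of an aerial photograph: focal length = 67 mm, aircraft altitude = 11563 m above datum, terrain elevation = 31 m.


scale = f / (H - h) = 67 mm / 11532 m = 67 / 11532000 = 1:172119

1:172119


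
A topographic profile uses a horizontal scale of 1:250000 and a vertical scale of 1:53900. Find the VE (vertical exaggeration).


VE = horizontal_scale / vertical_scale = 250000 / 53900 ≈ 4.6

4.6x


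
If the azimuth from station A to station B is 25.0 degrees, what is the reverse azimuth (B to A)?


back azimuth = (25.0 + 180) mod 360 = 205.0 degrees

205.0 degrees


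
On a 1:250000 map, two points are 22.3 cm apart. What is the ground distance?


ground = 22.3 cm * 250000 / 100 = 55750.0 m = 55.75 km

55.75 km


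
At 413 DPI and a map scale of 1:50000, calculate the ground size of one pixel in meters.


pixel_cm = 2.54 / 413 ≈ 0.00615 cm
ground = pixel_cm * 50000 / 100 = 2.54 * 50000 / (413 * 100) = 127000 / 41300 ≈ 3.08 m

3.08 m


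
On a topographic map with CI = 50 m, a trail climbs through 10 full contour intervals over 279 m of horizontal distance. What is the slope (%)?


elevation change = 10 * 50 = 500 m
slope = 500 / 279 * 100 = 179.2%

179.2%


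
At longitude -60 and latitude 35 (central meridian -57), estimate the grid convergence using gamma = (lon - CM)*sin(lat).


gamma = (-60 - -57) * sin(35) = -3 * 0.573576 = -1.721 degrees

-1.721 degrees


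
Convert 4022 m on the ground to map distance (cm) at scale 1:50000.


map_cm = 4022 * 100 / 50000 = 8.044 cm ≈ 8.04 cm

8.04 cm


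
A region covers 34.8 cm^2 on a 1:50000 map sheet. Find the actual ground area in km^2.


ground_area = 34.8 * (50000/100)^2 = 8700000.0 m^2 = 8.7 km^2

8.7 km^2


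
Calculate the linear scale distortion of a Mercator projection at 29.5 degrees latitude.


SF = 1 / cos(29.5) = 1 / 0.870356 = 1.149

1.149


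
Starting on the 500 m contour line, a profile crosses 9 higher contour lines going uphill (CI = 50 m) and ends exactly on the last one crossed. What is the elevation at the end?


elevation = 500 + 9 * 50 = 950 m

950 m


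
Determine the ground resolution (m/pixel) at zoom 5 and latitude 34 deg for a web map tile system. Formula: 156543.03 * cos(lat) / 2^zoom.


res = 156543.03 * cos(34) / 2^5 = 156543.03 * 0.82903757 / 32 = 4055.63 m/pixel

4055.63 m/pixel


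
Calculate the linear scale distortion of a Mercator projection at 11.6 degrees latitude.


SF = 1 / cos(11.6) = 1 / 0.979575 = 1.021

1.021


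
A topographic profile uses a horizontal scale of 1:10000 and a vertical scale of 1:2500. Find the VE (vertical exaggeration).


VE = horizontal_scale / vertical_scale = 10000 / 2500 = 4.0

4.0x


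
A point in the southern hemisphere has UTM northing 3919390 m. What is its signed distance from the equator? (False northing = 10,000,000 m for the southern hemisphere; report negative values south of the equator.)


For southern: actual = 3919390 - 10000000 = -6080610 m

-6080610 m


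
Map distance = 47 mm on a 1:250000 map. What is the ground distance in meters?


ground = 47 mm * 250000 / 1000 = 11750.0 m

11750.0 m


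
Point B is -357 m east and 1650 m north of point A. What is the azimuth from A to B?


az = atan2(-357, 1650) = -12.2 deg
adjusted to 0-360: 347.8 degrees

347.8 degrees


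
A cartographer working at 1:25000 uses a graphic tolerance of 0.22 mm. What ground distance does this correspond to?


ground = 0.22 mm * 25000 / 1000 = 5.5 m

5.5 m


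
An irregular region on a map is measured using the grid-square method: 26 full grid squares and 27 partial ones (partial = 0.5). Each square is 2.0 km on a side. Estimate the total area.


effective squares = 26 + 27 * 0.5 = 39.5
area = 39.5 * 4.0 = 158.0 km^2

158.0 km^2


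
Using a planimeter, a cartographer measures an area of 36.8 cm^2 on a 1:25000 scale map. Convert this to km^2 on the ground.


ground_area = 36.8 * (25000/100)^2 = 2300000.0 m^2 = 2.3 km^2

2.3 km^2


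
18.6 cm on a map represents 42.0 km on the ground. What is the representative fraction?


ground = 42.0 km = 4200000 cm; RF denominator = ground / map = 4200000 / 18.6 ≈ 225806; RF = 1:225806

1:225806


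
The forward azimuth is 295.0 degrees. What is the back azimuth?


back azimuth = (295.0 + 180) mod 360 = 115.0 degrees

115.0 degrees


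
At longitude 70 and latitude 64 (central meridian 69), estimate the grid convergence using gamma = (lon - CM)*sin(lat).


gamma = (70 - 69) * sin(64) = 1 * 0.898794 = 0.899 degrees

0.899 degrees
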